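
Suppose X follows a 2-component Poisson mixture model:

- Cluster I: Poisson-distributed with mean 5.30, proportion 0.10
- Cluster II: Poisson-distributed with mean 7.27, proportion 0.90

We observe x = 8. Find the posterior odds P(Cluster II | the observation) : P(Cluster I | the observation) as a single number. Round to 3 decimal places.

Since P(k|x) ∝ w_k f_k(x), the posterior odds are w_i f_i(x) / (w_j f_j(x)).
Poisson probabilities:
  p_I = e^(−5.30)·5.30^8/8! = 0.0770772
  p_II = e^(−7.27)·7.27^8/8! = 0.134721
0.121249 / 0.00770772 ≈ 15.731

15.731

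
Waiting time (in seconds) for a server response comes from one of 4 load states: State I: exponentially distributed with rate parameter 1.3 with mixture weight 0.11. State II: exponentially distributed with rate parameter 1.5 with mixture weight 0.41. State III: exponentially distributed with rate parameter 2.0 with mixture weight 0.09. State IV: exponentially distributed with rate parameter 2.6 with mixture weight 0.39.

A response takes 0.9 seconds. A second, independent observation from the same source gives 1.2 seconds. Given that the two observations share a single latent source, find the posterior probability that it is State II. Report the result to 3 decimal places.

0.579

Apply Bayes' rule: the posterior for each component is proportional to its prior times its likelihood at x.
Since both observations come from the same component, the likelihood for component k is f_k(x₁)·f_k(x₂).
  p_I = [1.3·e^(−1.3·0.9) = 1.3·e^(−1.1700) = 0.403477] × [0.273177] = 0.110221
  p_II = [1.5·e^(−1.5·0.9) = 1.5·e^(−1.3500) = 0.38886] × [0.247948] = 0.0964173
  p_III = [2.0·e^(−2.0·0.9) = 2.0·e^(−1.8000) = 0.330598] × [0.181436] = 0.0599823
  p_IV = [2.6·e^(−2.6·0.9) = 2.6·e^(−2.3400) = 0.250452] × [0.114809] = 0.028754
Multiply by the mixture weights:
  P(Z=I)·p_I = 0.11 × 0.110221 = 0.0121243
  P(Z=II)·p_II = 0.41 × 0.0964173 = 0.0395311
  P(Z=III)·p_III = 0.09 × 0.0599823 = 0.00539841
  P(Z=IV)·p_IV = 0.39 × 0.028754 = 0.0112141
Normaliser: 0.0121243 + 0.0395311 + 0.00539841 + 0.0112141 = 0.0682678
So the posterior for State II is 0.0395311 / 0.0682678 ≈ 0.579.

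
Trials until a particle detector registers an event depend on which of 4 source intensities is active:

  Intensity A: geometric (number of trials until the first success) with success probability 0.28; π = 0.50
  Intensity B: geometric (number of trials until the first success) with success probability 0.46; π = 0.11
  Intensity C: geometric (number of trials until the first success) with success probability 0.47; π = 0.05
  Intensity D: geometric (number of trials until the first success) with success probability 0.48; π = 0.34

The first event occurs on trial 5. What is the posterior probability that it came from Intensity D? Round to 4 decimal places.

0.2142

Posterior ∝ prior × likelihood, so P(k | x) ∝ P(Z=k) f_k(x); normalise over all components.
Component likelihoods at x = 5:
  p_A = 0.28·(1−0.28)^4 = 0.28·0.268739 = 0.0752468
  p_B = 0.46·(1−0.46)^4 = 0.46·0.0850306 = 0.0391141
  p_C = 0.47·(1−0.47)^4 = 0.47·0.0789048 = 0.0370853
  p_D = 0.48·(1−0.48)^4 = 0.48·0.0731162 = 0.0350958
Multiply by the mixture weights:
  P(Z=A)·p_A = 0.50 × 0.0752468 = 0.0376234
  P(Z=B)·p_B = 0.11 × 0.0391141 = 0.00430255
  P(Z=C)·p_C = 0.05 × 0.0370853 = 0.00185426
  P(Z=D)·p_D = 0.34 × 0.0350958 = 0.0119326
Normaliser: 0.0376234 + 0.00430255 + 0.00185426 + 0.0119326 = 0.0557128
P(Intensity D | the observation) ≈ 0.2142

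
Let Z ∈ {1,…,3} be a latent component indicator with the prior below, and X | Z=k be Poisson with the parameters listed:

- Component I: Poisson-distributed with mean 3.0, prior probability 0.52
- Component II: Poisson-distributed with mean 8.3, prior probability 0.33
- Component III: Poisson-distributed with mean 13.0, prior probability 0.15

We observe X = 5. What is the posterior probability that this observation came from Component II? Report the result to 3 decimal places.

0.335

Apply Bayes' rule: the posterior for each component is proportional to its prior times its likelihood at x.
Component likelihoods at x = 5:
  f_I = 0.100819
  f_II = 0.0815765
  f_III = 0.0069937
Unnormalised posteriors:
  w_I·f_I = 0.52 × 0.100819 = 0.0524258
  w_II·f_II = 0.33 × 0.0815765 = 0.0269202
  w_III·f_III = 0.15 × 0.0069937 = 0.00104906
Denominator: 0.0524258 + 0.0269202 + 0.00104906 = 0.0803951
P(Component II | data) ≈ 0.335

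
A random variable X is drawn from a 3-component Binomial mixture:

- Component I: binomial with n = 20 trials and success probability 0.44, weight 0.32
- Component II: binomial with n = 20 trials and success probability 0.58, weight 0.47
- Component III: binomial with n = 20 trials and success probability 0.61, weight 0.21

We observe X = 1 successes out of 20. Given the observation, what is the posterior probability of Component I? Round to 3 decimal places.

0.991

Apply Bayes' rule: the posterior for each component is proportional to its prior times its likelihood at x.
Component likelihoods at x = 1 successes out of 20:
  f_I = 0.000144562
  f_II = 8.05739e-07
  f_III = 2.07294e-07
Weight by the priors:
  w_I·f_I = 0.32 × 0.000144562 = 4.626e-05
  w_II·f_II = 0.47 × 8.05739e-07 = 3.78697e-07
  w_III·f_III = 0.21 × 2.07294e-07 = 4.35318e-08
Sum: 4.626e-05 + 3.78697e-07 + 4.35318e-08 = 4.66822e-05
Responsibility of Component I: 4.626e-05 / 4.66822e-05 ≈ 0.991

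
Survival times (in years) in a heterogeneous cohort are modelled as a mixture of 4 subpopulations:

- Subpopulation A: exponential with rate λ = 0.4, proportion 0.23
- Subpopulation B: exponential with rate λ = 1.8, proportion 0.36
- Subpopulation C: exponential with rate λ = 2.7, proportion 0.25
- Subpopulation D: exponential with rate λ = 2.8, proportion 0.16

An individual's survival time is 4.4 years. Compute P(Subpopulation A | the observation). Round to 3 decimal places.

By Bayes' theorem, P(k | x) = P(Z=k) f_k(x) / Σ_j P(Z=j) f_j(x).
Exponential densities:
  f_A = 0.4·e^(−0.4·4.4) = 0.4·e^(−1.7600) = 0.0688179
  f_B = 1.8·e^(−1.8·4.4) = 1.8·e^(−7.9200) = 0.000654124
  f_C = 2.7·e^(−2.7·4.4) = 2.7·e^(−11.8800) = 1.87045e-05
  f_D = 2.8·e^(−2.8·4.4) = 2.8·e^(−12.3200) = 1.24925e-05
Prior × likelihood for each component:
  P(Z=A)·f_A = 0.23 × 0.0688179 = 0.0158281
  P(Z=B)·f_B = 0.36 × 0.000654124 = 0.000235485
  P(Z=C)·f_C = 0.25 × 1.87045e-05 = 4.67612e-06
  P(Z=D)·f_D = 0.16 × 1.24925e-05 = 1.9988e-06
Marginal: 0.0158281 + 0.000235485 + 4.67612e-06 + 1.9988e-06 = 0.0160703
P(Subpopulation A | 4.4 years) ≈ 0.985

0.985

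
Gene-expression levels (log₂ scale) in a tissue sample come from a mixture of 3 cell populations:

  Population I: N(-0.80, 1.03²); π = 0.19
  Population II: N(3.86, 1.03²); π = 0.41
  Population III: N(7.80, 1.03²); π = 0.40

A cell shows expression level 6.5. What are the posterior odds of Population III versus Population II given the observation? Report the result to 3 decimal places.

The posterior odds equal the prior odds times the likelihood ratio: (π_i/π_j)·(f_i(x)/f_j(x)).
Normal densities:
  p_I = 4.79252e-12
  p_II = 0.0145051
  p_III = 0.174647
Odds = (0.40/0.41) × (0.174647/0.0145051) = 0.97561 × 12.0404 ≈ 11.747

11.747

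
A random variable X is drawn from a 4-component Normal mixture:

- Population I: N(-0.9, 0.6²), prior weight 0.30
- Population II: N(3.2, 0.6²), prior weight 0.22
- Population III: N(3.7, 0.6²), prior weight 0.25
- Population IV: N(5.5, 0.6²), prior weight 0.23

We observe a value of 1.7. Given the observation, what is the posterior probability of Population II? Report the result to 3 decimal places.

0.907

Apply Bayes' rule: the posterior for each component is proportional to its prior times its likelihood at x.
Evaluate each component's likelihood at the observed value:
  f_I = (1/(0.6·√(2π)))·exp(−(1.7−-0.9)²/(2·0.6²)) = 0.664904·exp(-9.38889) = 5.56181e-05
  f_II = (1/(0.6·√(2π)))·exp(−(1.7−3.2)²/(2·0.6²)) = 0.664904·exp(-3.12500) = 0.0292138
  f_III = (1/(0.6·√(2π)))·exp(−(1.7−3.7)²/(2·0.6²)) = 0.664904·exp(-5.55556) = 0.00257046
  f_IV = (1/(0.6·√(2π)))·exp(−(1.7−5.5)²/(2·0.6²)) = 0.664904·exp(-20.05556) = 1.29641e-09
Multiply by the mixture weights:
  π_I·f_I = 0.30 × 5.56181e-05 = 1.66854e-05
  π_II·f_II = 0.22 × 0.0292138 = 0.00642704
  π_III·f_III = 0.25 × 0.00257046 = 0.000642616
  π_IV·f_IV = 0.23 × 1.29641e-09 = 2.98174e-10
Sum: 1.66854e-05 + 0.00642704 + 0.000642616 + 2.98174e-10 = 0.00708635
So the posterior for Population II is 0.00642704 / 0.00708635 ≈ 0.907.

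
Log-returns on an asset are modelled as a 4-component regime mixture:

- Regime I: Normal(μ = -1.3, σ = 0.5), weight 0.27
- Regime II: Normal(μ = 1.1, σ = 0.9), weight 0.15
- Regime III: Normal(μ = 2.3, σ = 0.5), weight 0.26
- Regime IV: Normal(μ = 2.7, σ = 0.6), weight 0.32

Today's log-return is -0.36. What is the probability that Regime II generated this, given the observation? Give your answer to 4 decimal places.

0.3265

Posterior ∝ prior × likelihood, so P(k | x) ∝ P(Z=k) f_k(x); normalise over all components.
Evaluate each component's likelihood at the observed value:
  p_I = 0.136287
  p_II = 0.118911
  p_III = 5.70364e-07
  p_IV = 1.49541e-06
Prior × likelihood for each component:
  P(Z=I)·p_I = 0.27 × 0.136287 = 0.0367975
  P(Z=II)·p_II = 0.15 × 0.118911 = 0.0178366
  P(Z=III)·p_III = 0.26 × 5.70364e-07 = 1.48295e-07
  P(Z=IV)·p_IV = 0.32 × 1.49541e-06 = 4.7853e-07
Denominator: 0.0367975 + 0.0178366 + 1.48295e-07 + 4.7853e-07 = 0.0546348
P(Regime II | data) ≈ 0.3265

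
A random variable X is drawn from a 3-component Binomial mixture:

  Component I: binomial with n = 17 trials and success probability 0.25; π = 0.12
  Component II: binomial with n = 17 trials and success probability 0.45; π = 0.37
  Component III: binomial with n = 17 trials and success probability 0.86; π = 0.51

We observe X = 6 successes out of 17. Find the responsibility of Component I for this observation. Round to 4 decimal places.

Apply Bayes' rule: the posterior for each component is proportional to its prior times its likelihood at x.
Evaluate each component's likelihood at the observed value:
  L_I = 0.127613
  L_II = 0.143168
  L_III = 2.02759e-06
Unnormalised posteriors:
  π_I·L_I = 0.12 × 0.127613 = 0.0153135
  π_II·L_II = 0.37 × 0.143168 = 0.052972
  π_III·L_III = 0.51 × 2.02759e-06 = 1.03407e-06
Normaliser: 0.0153135 + 0.052972 + 1.03407e-06 = 0.0682866
P(Component I | the observation) ≈ 0.2243

0.2243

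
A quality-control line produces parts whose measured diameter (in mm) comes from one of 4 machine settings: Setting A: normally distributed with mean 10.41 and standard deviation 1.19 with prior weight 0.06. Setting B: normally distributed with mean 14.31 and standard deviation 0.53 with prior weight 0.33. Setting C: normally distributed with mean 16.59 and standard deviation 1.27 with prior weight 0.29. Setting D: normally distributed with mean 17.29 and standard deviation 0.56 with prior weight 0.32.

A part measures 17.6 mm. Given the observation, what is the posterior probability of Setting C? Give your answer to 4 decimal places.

0.2535

Posterior ∝ prior × likelihood, so P(k | x) ∝ P(Z=k) f_k(x); normalise over all components.
Normal densities:
  f_A = (1/(1.19·√(2π)))·exp(−(17.6−10.41)²/(2·1.19²)) = 0.335246·exp(-18.25298) = 3.96454e-09
  f_B = (1/(0.53·√(2π)))·exp(−(17.6−14.31)²/(2·0.53²)) = 0.752721·exp(-19.26682) = 3.22969e-09
  f_C = (1/(1.27·√(2π)))·exp(−(17.6−16.59)²/(2·1.27²)) = 0.314128·exp(-0.31623) = 0.228965
  f_D = (1/(0.56·√(2π)))·exp(−(17.6−17.29)²/(2·0.56²)) = 0.712397·exp(-0.15322) = 0.611194
Prior × likelihood for each component:
  P(Z=A)·f_A = 0.06 × 3.96454e-09 = 2.37873e-10
  P(Z=B)·f_B = 0.33 × 3.22969e-09 = 1.0658e-09
  P(Z=C)·f_C = 0.29 × 0.228965 = 0.0663998
  P(Z=D)·f_D = 0.32 × 0.611194 = 0.195582
Sum: 2.37873e-10 + 1.0658e-09 + 0.0663998 + 0.195582 = 0.261982
P(Setting C | the observation) ≈ 0.2535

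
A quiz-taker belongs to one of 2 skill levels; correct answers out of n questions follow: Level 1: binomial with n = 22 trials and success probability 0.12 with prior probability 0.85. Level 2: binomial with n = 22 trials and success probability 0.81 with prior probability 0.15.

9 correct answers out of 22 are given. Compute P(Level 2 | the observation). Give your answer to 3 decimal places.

Apply Bayes' rule: the posterior for each component is proportional to its prior times its likelihood at x.
Component likelihoods at x = 9 correct answers out of 22:
  f_1 = 0.000487112
  f_2 = 3.13968e-05
Weight by the priors:
  π_1·f_1 = 0.85 × 0.000487112 = 0.000414046
  π_2·f_2 = 0.15 × 3.13968e-05 = 4.70952e-06
Normaliser: 0.000414046 + 4.70952e-06 = 0.000418755
So the posterior for Level 2 is 4.70952e-06 / 0.000418755 ≈ 0.011.

0.011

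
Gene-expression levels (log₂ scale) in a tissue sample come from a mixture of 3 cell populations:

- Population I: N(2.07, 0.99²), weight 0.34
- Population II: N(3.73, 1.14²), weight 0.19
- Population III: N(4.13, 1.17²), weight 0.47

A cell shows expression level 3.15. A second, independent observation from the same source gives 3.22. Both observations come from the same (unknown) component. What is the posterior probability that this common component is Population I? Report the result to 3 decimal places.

0.248

Apply Bayes' rule: the posterior for each component is proportional to its prior times its likelihood at x.
Since both observations come from the same component, the likelihood for component k is f_k(x₁)·f_k(x₂).
  p_I = [0.222255] × [0.205242] = 0.0456161
  p_II = [0.307466] × [0.316625] = 0.0973515
  p_III = [0.240092] × [0.251979] = 0.0604979
Weight by the priors:
  π_I·p_I = 0.34 × 0.0456161 = 0.0155095
  π_II·p_II = 0.19 × 0.0973515 = 0.0184968
  π_III·p_III = 0.47 × 0.0604979 = 0.028434
Normaliser: 0.0155095 + 0.0184968 + 0.028434 = 0.0624403
P(Population I | data) = 0.0155095 / 0.0624403 ≈ 0.248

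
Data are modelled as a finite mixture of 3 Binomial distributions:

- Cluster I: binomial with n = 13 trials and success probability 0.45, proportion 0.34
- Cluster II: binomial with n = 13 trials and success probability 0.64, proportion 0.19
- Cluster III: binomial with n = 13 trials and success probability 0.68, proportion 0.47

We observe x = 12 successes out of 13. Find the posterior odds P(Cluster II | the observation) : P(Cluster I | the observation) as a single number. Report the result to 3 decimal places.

25.051

The posterior odds equal the prior odds times the likelihood ratio: (P(Z=i)/P(Z=j))·(f_i(x)/f_j(x)).
Binomial probabilities:
  p_I = C(13,12)·0.45^12·0.55^1 = 13·6.89525e-05·0.55 = 0.000493011
  p_II = C(13,12)·0.64^12·0.36^1 = 13·0.00472237·0.36 = 0.0221007
  p_III = C(13,12)·0.68^12·0.32^1 = 13·0.00977478·0.32 = 0.0406631
Odds = (0.19/0.34) × (0.0221007/0.000493011) = 0.558824 × 44.828 ≈ 25.051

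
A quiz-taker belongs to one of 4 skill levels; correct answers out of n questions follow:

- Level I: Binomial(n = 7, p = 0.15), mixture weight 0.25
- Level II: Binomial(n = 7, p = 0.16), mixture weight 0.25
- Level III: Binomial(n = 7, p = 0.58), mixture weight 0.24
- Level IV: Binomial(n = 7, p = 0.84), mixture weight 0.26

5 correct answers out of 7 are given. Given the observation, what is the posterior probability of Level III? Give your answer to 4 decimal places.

0.4967

P(component k | x) = π_k·f_k(x) / marginal(x), where marginal(x) = Σ_j π_j·f_j(x).
Binomial probabilities:
  f_I = C(7,5)·0.15^5·0.85^2 = 21·7.59375e-05·0.7225 = 0.00115216
  f_II = C(7,5)·0.16^5·0.84^2 = 21·0.000104858·0.7056 = 0.00155374
  f_III = C(7,5)·0.58^5·0.42^2 = 21·0.0656357·0.1764 = 0.243141
  f_IV = C(7,5)·0.84^5·0.16^2 = 21·0.418212·0.0256 = 0.224831
Weight by the priors:
  π_I·f_I = 0.25 × 0.00115216 = 0.00028804
  π_II·f_II = 0.25 × 0.00155374 = 0.000388434
  π_III·f_III = 0.24 × 0.243141 = 0.0583538
  π_IV·f_IV = 0.26 × 0.224831 = 0.058456
Denominator: 0.00028804 + 0.000388434 + 0.0583538 + 0.058456 = 0.117486
So the posterior for Level III is 0.0583538 / 0.117486 ≈ 0.4967.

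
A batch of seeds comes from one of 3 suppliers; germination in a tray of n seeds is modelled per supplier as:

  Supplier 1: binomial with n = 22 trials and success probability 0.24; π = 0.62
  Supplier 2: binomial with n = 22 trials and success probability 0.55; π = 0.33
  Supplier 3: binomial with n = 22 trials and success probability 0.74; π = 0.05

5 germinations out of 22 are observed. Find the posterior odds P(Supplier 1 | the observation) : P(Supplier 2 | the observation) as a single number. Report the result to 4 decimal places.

219.9575

Posterior odds = (P(Z=i) f_i(x)) / (P(Z=j) f_j(x)); the normalising sum cancels.
Binomial probabilities:
  p_1 = C(22,5)·0.24^5·0.76^17 = 26334·0.000796262·0.00941523 = 0.197426
  p_2 = C(22,5)·0.55^5·0.45^17 = 26334·0.0503284·1.27237e-06 = 0.00168633
  p_3 = C(22,5)·0.74^5·0.26^17 = 26334·0.221901·1.13383e-10 = 6.62556e-07
Posterior odds = (P(Z=1)·p_1) / (P(Z=2)·p_2) = (0.62·0.197426) / (0.33·0.00168633) = 0.122404 / 0.000556489 ≈ 219.9575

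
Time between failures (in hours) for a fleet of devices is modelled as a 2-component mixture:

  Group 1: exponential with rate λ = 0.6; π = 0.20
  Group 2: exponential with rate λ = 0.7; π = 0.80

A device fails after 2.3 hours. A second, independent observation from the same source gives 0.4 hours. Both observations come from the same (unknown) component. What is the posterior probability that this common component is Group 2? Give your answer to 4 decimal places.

0.8061

By Bayes' theorem, P(k | x) = w_k f_k(x) / Σ_j w_j f_j(x).
Since both observations come from the same component, the likelihood for component k is f_k(x₁)·f_k(x₂).
  f_1 = [0.150947] × [0.471977] = 0.0712435
  f_2 = [0.139921] × [0.529049] = 0.0740252
Unnormalised posteriors:
  w_1·f_1 = 0.20 × 0.0712435 = 0.0142487
  w_2·f_2 = 0.80 × 0.0740252 = 0.0592201
Evidence: 0.0142487 + 0.0592201 = 0.0734689
P(Group 2 | data) ≈ 0.8061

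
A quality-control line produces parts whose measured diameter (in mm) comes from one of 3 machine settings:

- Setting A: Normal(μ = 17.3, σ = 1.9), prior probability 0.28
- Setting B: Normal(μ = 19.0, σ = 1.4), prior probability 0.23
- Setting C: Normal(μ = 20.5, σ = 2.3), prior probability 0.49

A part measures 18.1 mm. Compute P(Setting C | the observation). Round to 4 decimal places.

0.3152

The responsibility of component k is P(Z=k) f_k(x) divided by Σ_j P(Z=j) f_j(x).
Evaluate each component's likelihood at the observed value:
  L_A = (1/(1.9·√(2π)))·exp(−(18.1−17.3)²/(2·1.9²)) = 0.209970·exp(-0.08864) = 0.192158
  L_B = (1/(1.4·√(2π)))·exp(−(18.1−19.0)²/(2·1.4²)) = 0.284959·exp(-0.20663) = 0.231762
  L_C = (1/(2.3·√(2π)))·exp(−(18.1−20.5)²/(2·2.3²)) = 0.173453·exp(-0.54442) = 0.100633
Prior × likelihood for each component:
  P(Z=A)·L_A = 0.28 × 0.192158 = 0.0538044
  P(Z=B)·L_B = 0.23 × 0.231762 = 0.0533053
  P(Z=C)·L_C = 0.49 × 0.100633 = 0.0493104
Sum: 0.0538044 + 0.0533053 + 0.0493104 = 0.15642
Responsibility of Setting C: 0.0493104 / 0.15642 ≈ 0.3152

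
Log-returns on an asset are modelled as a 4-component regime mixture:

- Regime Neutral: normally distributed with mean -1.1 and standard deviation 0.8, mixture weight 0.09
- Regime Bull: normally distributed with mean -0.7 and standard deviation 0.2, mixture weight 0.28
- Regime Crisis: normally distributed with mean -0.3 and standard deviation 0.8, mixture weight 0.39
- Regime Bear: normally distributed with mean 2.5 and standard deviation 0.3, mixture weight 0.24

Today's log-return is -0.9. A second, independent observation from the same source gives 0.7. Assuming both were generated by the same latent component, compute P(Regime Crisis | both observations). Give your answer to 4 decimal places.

Posterior ∝ prior × likelihood, so P(k | x) ∝ π_k f_k(x); normalise over all components.
Since both observations come from the same component, the likelihood for component k is f_k(x₁)·f_k(x₂).
  f_Neutral = [0.483335] × [0.0396746] = 0.0191761
  f_Bull = [1.20985] × [4.56736e-11] = 5.52584e-11
  f_Crisis = [0.376422] × [0.228311] = 0.0859414
  f_Bear = [1.70778e-28] × [2.02529e-08] = 3.45876e-36
Weight by the priors:
  π_Neutral·f_Neutral = 0.09 × 0.0191761 = 0.00172585
  π_Bull·f_Bull = 0.28 × 5.52584e-11 = 1.54723e-11
  π_Crisis·f_Crisis = 0.39 × 0.0859414 = 0.0335171
  π_Bear·f_Bear = 0.24 × 3.45876e-36 = 8.30102e-37
Normaliser: 0.00172585 + 1.54723e-11 + 0.0335171 + 8.30102e-37 = 0.035243
P(Regime Crisis | data) = 0.0335171 / 0.035243 ≈ 0.9510

0.9510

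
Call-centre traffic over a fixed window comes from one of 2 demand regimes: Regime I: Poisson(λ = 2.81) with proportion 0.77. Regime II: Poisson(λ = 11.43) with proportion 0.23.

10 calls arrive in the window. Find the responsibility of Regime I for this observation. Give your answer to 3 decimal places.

0.015

By Bayes' theorem, P(k | x) = w_k f_k(x) / Σ_j w_j f_j(x).
Evaluate each component's likelihood at the observed value:
  p_I = 0.000509252
  p_II = 0.11395
Unnormalised posteriors:
  w_I·p_I = 0.77 × 0.000509252 = 0.000392124
  w_II·p_II = 0.23 × 0.11395 = 0.0262084
Marginal: 0.000392124 + 0.0262084 = 0.0266006
P(Regime I | data) ≈ 0.015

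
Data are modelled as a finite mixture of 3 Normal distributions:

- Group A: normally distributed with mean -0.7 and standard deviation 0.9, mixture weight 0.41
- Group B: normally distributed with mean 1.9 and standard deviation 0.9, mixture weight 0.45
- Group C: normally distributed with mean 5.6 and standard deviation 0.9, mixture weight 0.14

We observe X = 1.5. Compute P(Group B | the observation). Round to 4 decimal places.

0.9517

Posterior ∝ prior × likelihood, so P(k | x) ∝ P(Z=k) f_k(x); normalise over all components.
Normal densities:
  L_A = 0.0223432
  L_B = 0.401582
  L_C = 1.38099e-05
Multiply by the mixture weights:
  P(Z=A)·L_A = 0.41 × 0.0223432 = 0.00916072
  P(Z=B)·L_B = 0.45 × 0.401582 = 0.180712
  P(Z=C)·L_C = 0.14 × 1.38099e-05 = 1.93339e-06
Normaliser: 0.00916072 + 0.180712 + 1.93339e-06 = 0.189875
P(Group B | data) ≈ 0.9517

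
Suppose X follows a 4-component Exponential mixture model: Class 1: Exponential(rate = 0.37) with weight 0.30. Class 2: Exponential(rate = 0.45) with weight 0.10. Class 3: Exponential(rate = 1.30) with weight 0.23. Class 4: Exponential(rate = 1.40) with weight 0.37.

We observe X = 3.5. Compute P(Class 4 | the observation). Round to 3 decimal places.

0.083

P(component k | x) = π_k·f_k(x) / marginal(x), where marginal(x) = Σ_j π_j·f_j(x).
Evaluate each component's likelihood at the observed value:
  p_1 = 0.37·e^(−0.37·3.5) = 0.37·e^(−1.2950) = 0.101342
  p_2 = 0.45·e^(−0.45·3.5) = 0.45·e^(−1.5750) = 0.0931534
  p_3 = 1.30·e^(−1.30·3.5) = 1.30·e^(−4.5500) = 0.0137374
  p_4 = 1.40·e^(−1.40·3.5) = 1.40·e^(−4.9000) = 0.0104252
Weight by the priors:
  π_1·p_1 = 0.30 × 0.101342 = 0.0304027
  π_2·p_2 = 0.10 × 0.0931534 = 0.00931534
  π_3·p_3 = 0.23 × 0.0137374 = 0.00315959
  π_4·p_4 = 0.37 × 0.0104252 = 0.00385733
Evidence: 0.0304027 + 0.00931534 + 0.00315959 + 0.00385733 = 0.0467349
Responsibility of Class 4: 0.00385733 / 0.0467349 ≈ 0.083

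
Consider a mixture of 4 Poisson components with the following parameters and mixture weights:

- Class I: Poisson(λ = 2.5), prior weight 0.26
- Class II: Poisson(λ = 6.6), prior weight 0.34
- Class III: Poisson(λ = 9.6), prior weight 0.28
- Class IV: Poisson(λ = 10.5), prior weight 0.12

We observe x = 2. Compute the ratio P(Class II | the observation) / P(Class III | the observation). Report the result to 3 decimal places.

11.528

Only the two components matter; the odds are (π_i f_i(x)) / (π_j f_j(x)).
Evaluate each component's likelihood at the observed value:
  p_I = 0.256516
  p_II = 0.0296288
  p_III = 0.00312094
  p_IV = 0.00151795
0.0100738 / 0.000873863 ≈ 11.528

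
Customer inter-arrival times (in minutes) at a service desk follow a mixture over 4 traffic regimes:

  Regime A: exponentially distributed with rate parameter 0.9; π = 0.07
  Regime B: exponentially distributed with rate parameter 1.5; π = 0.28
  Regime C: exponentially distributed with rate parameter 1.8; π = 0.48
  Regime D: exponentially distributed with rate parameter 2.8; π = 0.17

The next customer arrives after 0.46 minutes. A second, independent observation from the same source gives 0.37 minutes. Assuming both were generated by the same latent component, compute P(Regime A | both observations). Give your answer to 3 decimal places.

The responsibility of component k is π_k f_k(x) divided by Σ_j π_j f_j(x).
Since both observations come from the same component, the likelihood for component k is f_k(x₁)·f_k(x₂).
  f_A = [0.594901] × [0.645093] = 0.383766
  f_B = [0.752364] × [0.861108] = 0.647867
  f_C = [0.78646] × [0.924767] = 0.727292
  f_D = [0.772301] × [0.99364] = 0.767389
Unnormalised posteriors:
  π_A·f_A = 0.07 × 0.383766 = 0.0268637
  π_B·f_B = 0.28 × 0.647867 = 0.181403
  π_C·f_C = 0.48 × 0.727292 = 0.3491
  π_D·f_D = 0.17 × 0.767389 = 0.130456
Normaliser: 0.0268637 + 0.181403 + 0.3491 + 0.130456 = 0.687823
P(Regime A | x) ≈ 0.039

0.039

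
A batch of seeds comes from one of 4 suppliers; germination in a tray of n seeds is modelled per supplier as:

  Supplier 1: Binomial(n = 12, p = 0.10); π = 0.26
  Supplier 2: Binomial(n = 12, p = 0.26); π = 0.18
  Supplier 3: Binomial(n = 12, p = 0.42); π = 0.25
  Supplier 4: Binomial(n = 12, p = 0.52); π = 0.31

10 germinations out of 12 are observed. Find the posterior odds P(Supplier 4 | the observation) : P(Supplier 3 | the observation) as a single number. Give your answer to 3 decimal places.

The posterior odds equal the prior odds times the likelihood ratio: (P(Z=i)/P(Z=j))·(f_i(x)/f_j(x)).
Evaluate each component's likelihood at the observed value:
  L_1 = C(12,10)·0.10^10·0.90^2 = 66·1e-10·0.81 = 5.346e-09
  L_2 = C(12,10)·0.26^10·0.74^2 = 66·1.41167e-06·0.5476 = 5.102e-05
  L_3 = C(12,10)·0.42^10·0.58^2 = 66·0.000170802·0.3364 = 0.00379221
  L_4 = C(12,10)·0.52^10·0.48^2 = 66·0.00144555·0.2304 = 0.0219816
Odds = (0.31/0.25) × (0.0219816/0.00379221) = 1.24 × 5.79652 ≈ 7.188

7.188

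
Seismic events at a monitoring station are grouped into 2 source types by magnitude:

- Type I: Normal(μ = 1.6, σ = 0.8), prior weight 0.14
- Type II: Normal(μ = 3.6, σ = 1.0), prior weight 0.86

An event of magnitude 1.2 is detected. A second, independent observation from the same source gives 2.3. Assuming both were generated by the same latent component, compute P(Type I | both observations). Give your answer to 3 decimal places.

0.864

Posterior ∝ prior × likelihood, so P(k | x) ∝ π_k f_k(x); normalise over all components.
Since both observations come from the same component, the likelihood for component k is f_k(x₁)·f_k(x₂).
  f_I = [0.440082] × [0.340069] = 0.149658
  f_II = [0.0223945] × [0.171369] = 0.00383772
Weight by the priors:
  π_I·f_I = 0.14 × 0.149658 = 0.0209521
  π_II·f_II = 0.86 × 0.00383772 = 0.00330044
Normaliser: 0.0209521 + 0.00330044 = 0.0242526
So the posterior for Type I is 0.0209521 / 0.0242526 ≈ 0.864.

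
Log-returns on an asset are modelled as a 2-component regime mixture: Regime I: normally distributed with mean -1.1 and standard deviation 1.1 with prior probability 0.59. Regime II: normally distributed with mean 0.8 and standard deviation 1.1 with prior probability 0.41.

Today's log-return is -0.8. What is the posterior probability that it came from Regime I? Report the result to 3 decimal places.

0.800

Posterior ∝ prior × likelihood, so P(k | x) ∝ P(Z=k) f_k(x); normalise over all components.
Evaluate each component's likelihood at the observed value:
  f_I = 0.349435
  f_II = 0.125921
Multiply by the mixture weights:
  P(Z=I)·f_I = 0.59 × 0.349435 = 0.206166
  P(Z=II)·f_II = 0.41 × 0.125921 = 0.0516276
Marginal: 0.206166 + 0.0516276 = 0.257794
P(Regime I | the observation) = 0.206166 / 0.257794 ≈ 0.800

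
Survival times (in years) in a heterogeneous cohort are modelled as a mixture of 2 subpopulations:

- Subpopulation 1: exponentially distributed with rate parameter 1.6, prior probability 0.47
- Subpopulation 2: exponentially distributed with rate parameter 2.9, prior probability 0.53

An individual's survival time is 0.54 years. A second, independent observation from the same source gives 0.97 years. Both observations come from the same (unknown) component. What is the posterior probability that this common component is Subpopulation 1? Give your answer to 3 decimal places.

0.658

Apply Bayes' rule: the posterior for each component is proportional to its prior times its likelihood at x.
Since both observations come from the same component, the likelihood for component k is f_k(x₁)·f_k(x₂).
  p_1 = [1.6·e^(−1.6·0.54) = 1.6·e^(−0.8640) = 0.674357] × [0.338918] = 0.228552
  p_2 = [2.9·e^(−2.9·0.54) = 2.9·e^(−1.5660) = 0.605749] × [0.174071] = 0.105444
Multiply by the mixture weights:
  P(Z=1)·p_1 = 0.47 × 0.228552 = 0.107419
  P(Z=2)·p_2 = 0.53 × 0.105444 = 0.0558851
Evidence: 0.107419 + 0.0558851 = 0.163304
So the posterior for Subpopulation 1 is 0.107419 / 0.163304 ≈ 0.658.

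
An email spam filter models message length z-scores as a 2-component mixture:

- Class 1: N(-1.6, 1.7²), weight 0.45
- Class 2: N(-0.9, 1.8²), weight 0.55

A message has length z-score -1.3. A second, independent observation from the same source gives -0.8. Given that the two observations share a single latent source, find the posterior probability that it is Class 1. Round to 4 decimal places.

0.4535

The responsibility of component k is π_k f_k(x) divided by Σ_j π_j f_j(x).
Since both observations come from the same component, the likelihood for component k is f_k(x₁)·f_k(x₂).
  f_1 = [0.231046] × [0.210074] = 0.0485369
  f_2 = [0.216229] × [0.221293] = 0.04785
Prior × likelihood for each component:
  π_1·f_1 = 0.45 × 0.0485369 = 0.0218416
  π_2·f_2 = 0.55 × 0.04785 = 0.0263175
Denominator: 0.0218416 + 0.0263175 = 0.0481591
Responsibility of Class 1: 0.0218416 / 0.0481591 ≈ 0.4535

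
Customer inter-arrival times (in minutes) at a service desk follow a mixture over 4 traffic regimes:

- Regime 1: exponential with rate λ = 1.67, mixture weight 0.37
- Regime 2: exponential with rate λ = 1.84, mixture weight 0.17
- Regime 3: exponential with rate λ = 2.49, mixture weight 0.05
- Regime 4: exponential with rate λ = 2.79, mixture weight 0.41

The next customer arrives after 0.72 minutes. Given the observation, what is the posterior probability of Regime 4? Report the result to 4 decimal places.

The responsibility of component k is P(Z=k) f_k(x) divided by Σ_j P(Z=j) f_j(x).
Component likelihoods at x = 0.72 minutes:
  p_1 = 1.67·e^(−1.67·0.72) = 1.67·e^(−1.2024) = 0.501789
  p_2 = 1.84·e^(−1.84·0.72) = 1.84·e^(−1.3248) = 0.489175
  p_3 = 2.49·e^(−2.49·0.72) = 2.49·e^(−1.7928) = 0.414568
  p_4 = 2.79·e^(−2.79·0.72) = 2.79·e^(−2.0088) = 0.374277
Multiply by the mixture weights:
  P(Z=1)·p_1 = 0.37 × 0.501789 = 0.185662
  P(Z=2)·p_2 = 0.17 × 0.489175 = 0.0831598
  P(Z=3)·p_3 = 0.05 × 0.414568 = 0.0207284
  P(Z=4)·p_4 = 0.41 × 0.374277 = 0.153454
Sum: 0.185662 + 0.0831598 + 0.0207284 + 0.153454 = 0.443004
P(Regime 4 | the observation) = 0.153454 / 0.443004 ≈ 0.3464

0.3464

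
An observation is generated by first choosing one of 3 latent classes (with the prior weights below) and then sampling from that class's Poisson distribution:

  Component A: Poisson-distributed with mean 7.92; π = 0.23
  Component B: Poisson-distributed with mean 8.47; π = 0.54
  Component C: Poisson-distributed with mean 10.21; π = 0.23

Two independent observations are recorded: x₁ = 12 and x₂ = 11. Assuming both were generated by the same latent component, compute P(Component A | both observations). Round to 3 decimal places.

0.122

P(component k | x) = w_k·f_k(x) / marginal(x), where marginal(x) = Σ_j w_j·f_j(x).
Since both observations come from the same component, the likelihood for component k is f_k(x₁)·f_k(x₂).
  L_A = [0.0462118] × [0.0700179] = 0.00323565
  L_B = [0.0596746] × [0.0845449] = 0.00504519
  L_C = [0.0985883] × [0.115873] = 0.0114237
Prior × likelihood for each component:
  w_A·L_A = 0.23 × 0.00323565 = 0.0007442
  w_B·L_B = 0.54 × 0.00504519 = 0.0027244
  w_C·L_C = 0.23 × 0.0114237 = 0.00262745
Denominator: 0.0007442 + 0.0027244 + 0.00262745 = 0.00609605
P(Component A | data) = 0.0007442 / 0.00609605 ≈ 0.122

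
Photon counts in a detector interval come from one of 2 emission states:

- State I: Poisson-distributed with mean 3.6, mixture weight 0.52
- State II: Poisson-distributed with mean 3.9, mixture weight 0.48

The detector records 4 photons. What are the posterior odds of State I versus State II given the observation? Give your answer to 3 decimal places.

1.062

Posterior odds = (π_i f_i(x)) / (π_j f_j(x)); the normalising sum cancels.
Poisson probabilities:
  f_I = 0.191222
  f_II = 0.195119
Posterior odds = (π_I·f_I) / (π_II·f_II) = (0.52·0.191222) / (0.48·0.195119) = 0.0994356 / 0.0936569 ≈ 1.062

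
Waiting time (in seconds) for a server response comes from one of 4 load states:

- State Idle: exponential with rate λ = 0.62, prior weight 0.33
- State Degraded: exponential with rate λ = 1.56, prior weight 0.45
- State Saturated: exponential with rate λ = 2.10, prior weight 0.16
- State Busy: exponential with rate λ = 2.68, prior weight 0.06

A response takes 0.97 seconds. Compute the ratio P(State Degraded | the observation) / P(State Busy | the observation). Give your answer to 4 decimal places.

Posterior odds = (w_i f_i(x)) / (w_j f_j(x)); the normalising sum cancels.
Evaluate each component's likelihood at the observed value:
  p_Idle = 0.62·e^(−0.62·0.97) = 0.62·e^(−0.6014) = 0.339787
  p_Degraded = 1.56·e^(−1.56·0.97) = 1.56·e^(−1.5132) = 0.343519
  p_Saturated = 2.10·e^(−2.10·0.97) = 2.10·e^(−2.0370) = 0.273881
  p_Busy = 2.68·e^(−2.68·0.97) = 2.68·e^(−2.5996) = 0.199133
0.154583 / 0.011948 ≈ 12.9380

12.9380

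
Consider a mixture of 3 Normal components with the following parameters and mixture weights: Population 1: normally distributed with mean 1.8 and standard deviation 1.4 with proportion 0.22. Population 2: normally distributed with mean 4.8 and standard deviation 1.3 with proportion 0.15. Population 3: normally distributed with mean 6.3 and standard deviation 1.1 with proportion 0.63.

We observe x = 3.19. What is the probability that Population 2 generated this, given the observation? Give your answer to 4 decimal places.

By Bayes' theorem, P(k | x) = w_k f_k(x) / Σ_j w_j f_j(x).
Evaluate each component's likelihood at the observed value:
  L_1 = (1/(1.4·√(2π)))·exp(−(3.19−1.8)²/(2·1.4²)) = 0.284959·exp(-0.49288) = 0.174071
  L_2 = (1/(1.3·√(2π)))·exp(−(3.19−4.8)²/(2·1.3²)) = 0.306879·exp(-0.76689) = 0.142531
  L_3 = (1/(1.1·√(2π)))·exp(−(3.19−6.3)²/(2·1.1²)) = 0.362675·exp(-3.99674) = 0.00666434
Unnormalised posteriors:
  w_1·L_1 = 0.22 × 0.174071 = 0.0382956
  w_2·L_2 = 0.15 × 0.142531 = 0.0213796
  w_3·L_3 = 0.63 × 0.00666434 = 0.00419853
Sum: 0.0382956 + 0.0213796 + 0.00419853 = 0.0638737
So the posterior for Population 2 is 0.0213796 / 0.0638737 ≈ 0.3347.

0.3347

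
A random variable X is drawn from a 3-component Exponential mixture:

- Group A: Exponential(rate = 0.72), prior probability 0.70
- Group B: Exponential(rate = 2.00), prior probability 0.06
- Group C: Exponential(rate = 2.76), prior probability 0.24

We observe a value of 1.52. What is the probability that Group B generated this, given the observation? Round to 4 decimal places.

P(component k | x) = π_k·f_k(x) / marginal(x), where marginal(x) = Σ_j π_j·f_j(x).
Evaluate each component's likelihood at the observed value:
  p_A = 0.72·e^(−0.72·1.52) = 0.72·e^(−1.0944) = 0.241013
  p_B = 2.00·e^(−2.00·1.52) = 2.00·e^(−3.0400) = 0.0956698
  p_C = 2.76·e^(−2.76·1.52) = 2.76·e^(−4.1952) = 0.0415869
Multiply by the mixture weights:
  π_A·p_A = 0.70 × 0.241013 = 0.168709
  π_B·p_B = 0.06 × 0.0956698 = 0.00574019
  π_C·p_C = 0.24 × 0.0415869 = 0.00998086
Denominator: 0.168709 + 0.00574019 + 0.00998086 = 0.18443
P(Group B | data) = 0.00574019 / 0.18443 ≈ 0.0311

0.0311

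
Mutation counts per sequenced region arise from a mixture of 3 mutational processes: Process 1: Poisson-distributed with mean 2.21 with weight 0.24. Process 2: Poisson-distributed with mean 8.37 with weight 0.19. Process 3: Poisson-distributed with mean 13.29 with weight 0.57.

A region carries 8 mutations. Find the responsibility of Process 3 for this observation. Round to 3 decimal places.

0.466

P(component k | x) = w_k·f_k(x) / marginal(x), where marginal(x) = Σ_j w_j·f_j(x).
Component likelihoods at x = 8 mutations:
  f_1 = e^(−2.21)·2.21^8/8! = 0.0015482
  f_2 = e^(−8.37)·8.37^8/8! = 0.138433
  f_3 = e^(−13.29)·13.29^8/8! = 0.0408231
Unnormalised posteriors:
  w_1·f_1 = 0.24 × 0.0015482 = 0.000371568
  w_2·f_2 = 0.19 × 0.138433 = 0.0263022
  w_3·f_3 = 0.57 × 0.0408231 = 0.0232691
Evidence: 0.000371568 + 0.0263022 + 0.0232691 = 0.0499429
So the posterior for Process 3 is 0.0232691 / 0.0499429 ≈ 0.466.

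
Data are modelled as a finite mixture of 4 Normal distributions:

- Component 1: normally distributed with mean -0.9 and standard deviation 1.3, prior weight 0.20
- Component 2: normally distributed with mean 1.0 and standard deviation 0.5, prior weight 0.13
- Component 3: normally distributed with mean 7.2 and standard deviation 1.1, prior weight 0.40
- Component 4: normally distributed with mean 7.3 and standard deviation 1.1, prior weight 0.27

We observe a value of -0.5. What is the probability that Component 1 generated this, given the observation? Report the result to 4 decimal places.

By Bayes' theorem, P(k | x) = P(Z=k) f_k(x) / Σ_j P(Z=j) f_j(x).
Normal densities:
  p_1 = (1/(1.3·√(2π)))·exp(−(-0.5−-0.9)²/(2·1.3²)) = 0.306879·exp(-0.04734) = 0.29269
  p_2 = (1/(0.5·√(2π)))·exp(−(-0.5−1.0)²/(2·0.5²)) = 0.797885·exp(-4.50000) = 0.0088637
  p_3 = (1/(1.1·√(2π)))·exp(−(-0.5−7.2)²/(2·1.1²)) = 0.362675·exp(-24.50000) = 8.30429e-12
  p_4 = (1/(1.1·√(2π)))·exp(−(-0.5−7.3)²/(2·1.1²)) = 0.362675·exp(-25.14050) = 4.37662e-12
Prior × likelihood for each component:
  P(Z=1)·p_1 = 0.20 × 0.29269 = 0.0585381
  P(Z=2)·p_2 = 0.13 × 0.0088637 = 0.00115228
  P(Z=3)·p_3 = 0.40 × 8.30429e-12 = 3.32172e-12
  P(Z=4)·p_4 = 0.27 × 4.37662e-12 = 1.18169e-12
Normaliser: 0.0585381 + 0.00115228 + 3.32172e-12 + 1.18169e-12 = 0.0596903
P(Component 1 | x) ≈ 0.9807

0.9807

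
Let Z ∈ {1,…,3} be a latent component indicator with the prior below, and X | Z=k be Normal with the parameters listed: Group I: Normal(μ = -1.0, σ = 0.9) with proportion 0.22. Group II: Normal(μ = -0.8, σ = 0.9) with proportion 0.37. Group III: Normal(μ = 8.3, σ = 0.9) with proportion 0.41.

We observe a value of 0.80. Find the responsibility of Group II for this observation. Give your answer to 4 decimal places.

Apply Bayes' rule: the posterior for each component is proportional to its prior times its likelihood at x.
Normal densities:
  p_I = 0.05999
  p_II = 0.0912799
  p_III = 3.68976e-16
Prior × likelihood for each component:
  π_I·p_I = 0.22 × 0.05999 = 0.0131978
  π_II·p_II = 0.37 × 0.0912799 = 0.0337736
  π_III·p_III = 0.41 × 3.68976e-16 = 1.5128e-16
Evidence: 0.0131978 + 0.0337736 + 1.5128e-16 = 0.0469713
So the posterior for Group II is 0.0337736 / 0.0469713 ≈ 0.7190.

0.7190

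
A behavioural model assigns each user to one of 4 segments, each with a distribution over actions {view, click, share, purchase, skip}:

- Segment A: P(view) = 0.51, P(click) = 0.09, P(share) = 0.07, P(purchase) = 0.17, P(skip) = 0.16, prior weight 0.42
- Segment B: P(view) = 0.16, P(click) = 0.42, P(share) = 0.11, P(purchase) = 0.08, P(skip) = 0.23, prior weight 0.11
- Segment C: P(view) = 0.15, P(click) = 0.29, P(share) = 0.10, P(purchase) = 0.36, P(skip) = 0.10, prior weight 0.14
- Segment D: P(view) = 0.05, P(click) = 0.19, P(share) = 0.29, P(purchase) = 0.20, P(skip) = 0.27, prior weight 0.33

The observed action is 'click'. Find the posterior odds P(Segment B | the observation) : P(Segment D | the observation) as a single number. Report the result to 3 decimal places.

Since P(k|x) ∝ P(Z=k) f_k(x), the posterior odds are P(Z=i) f_i(x) / (P(Z=j) f_j(x)).
Component likelihoods at x = 'click':
  f_A = 0.09
  f_B = 0.42
  f_C = 0.29
  f_D = 0.19
Odds = (0.11/0.33) × (0.42/0.19) = 0.333333 × 2.21053 ≈ 0.737

0.737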